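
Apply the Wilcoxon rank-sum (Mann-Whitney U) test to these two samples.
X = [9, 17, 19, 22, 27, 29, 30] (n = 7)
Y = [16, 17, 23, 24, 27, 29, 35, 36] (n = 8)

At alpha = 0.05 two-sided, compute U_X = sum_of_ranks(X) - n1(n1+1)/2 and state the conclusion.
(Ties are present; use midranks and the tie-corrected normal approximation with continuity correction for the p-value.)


Step 1: Combine and sort all 15 observations; assign midranks.
sorted (value, group): (9,X), (16,Y), (17,X), (17,Y), (19,X), (22,X), (23,Y), (24,Y), (27,X), (27,Y), (29,X), (29,Y), (30,X), (35,Y), (36,Y)
ranks: 9->1, 16->2, 17->3.5, 17->3.5, 19->5, 22->6, 23->7, 24->8, 27->9.5, 27->9.5, 29->11.5, 29->11.5, 30->13, 35->14, 36->15
Step 2: Rank sum for X: R1 = 1 + 3.5 + 5 + 6 + 9.5 + 11.5 + 13 = 49.5.
Step 3: U_X = R1 - n1(n1+1)/2 = 49.5 - 7*8/2 = 49.5 - 28 = 21.5.
       U_Y = n1*n2 - U_X = 56 - 21.5 = 34.5.
Step 4: Ties are present, so use the tie-corrected normal approximation (with continuity correction) for the p-value.
Step 5: p-value = 0.486283; compare to alpha = 0.05. fail to reject H0.

U_X = 21.5, p = 0.486283, fail to reject H0 at alpha = 0.05.


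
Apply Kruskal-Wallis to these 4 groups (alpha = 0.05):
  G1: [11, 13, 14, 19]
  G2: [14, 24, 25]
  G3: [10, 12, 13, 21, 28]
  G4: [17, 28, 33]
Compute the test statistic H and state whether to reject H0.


Step 1: Combine all N = 15 observations and assign midranks.
sorted (value, group, rank): (10,G3,1), (11,G1,2), (12,G3,3), (13,G1,4.5), (13,G3,4.5), (14,G1,6.5), (14,G2,6.5), (17,G4,8), (19,G1,9), (21,G3,10), (24,G2,11), (25,G2,12), (28,G3,13.5), (28,G4,13.5), (33,G4,15)
Step 2: Sum ranks within each group.
R_1 = 22 (n_1 = 4)
R_2 = 29.5 (n_2 = 3)
R_3 = 32 (n_3 = 5)
R_4 = 36.5 (n_4 = 3)
Step 3: H = 12/(N(N+1)) * sum(R_i^2/n_i) - 3(N+1)
     = 12/(15*16) * (22^2/4 + 29.5^2/3 + 32^2/5 + 36.5^2/3) - 3*16
     = 0.050000 * 1059.97 - 48
     = 4.998333.
Step 4: Ties present; correction factor C = 1 - 18/(15^3 - 15) = 0.994643. Corrected H = 4.998333 / 0.994643 = 5.025254.
Step 5: Under H0, H ~ chi^2(3); p-value = 0.169957.
Step 6: alpha = 0.05. fail to reject H0.

H = 5.0253, df = 3, p = 0.169957, fail to reject H0.


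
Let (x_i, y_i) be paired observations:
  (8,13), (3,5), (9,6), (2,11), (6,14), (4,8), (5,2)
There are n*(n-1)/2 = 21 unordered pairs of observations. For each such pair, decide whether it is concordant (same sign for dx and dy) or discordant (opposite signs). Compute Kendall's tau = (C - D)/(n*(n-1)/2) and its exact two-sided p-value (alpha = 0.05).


Step 1: Enumerate the 21 unordered pairs (i,j) with i<j and classify each by sign(x_j-x_i) * sign(y_j-y_i).
  (1,2):dx=-5,dy=-8->C; (1,3):dx=+1,dy=-7->D; (1,4):dx=-6,dy=-2->C; (1,5):dx=-2,dy=+1->D
  (1,6):dx=-4,dy=-5->C; (1,7):dx=-3,dy=-11->C; (2,3):dx=+6,dy=+1->C; (2,4):dx=-1,dy=+6->D
  (2,5):dx=+3,dy=+9->C; (2,6):dx=+1,dy=+3->C; (2,7):dx=+2,dy=-3->D; (3,4):dx=-7,dy=+5->D
  (3,5):dx=-3,dy=+8->D; (3,6):dx=-5,dy=+2->D; (3,7):dx=-4,dy=-4->C; (4,5):dx=+4,dy=+3->C
  (4,6):dx=+2,dy=-3->D; (4,7):dx=+3,dy=-9->D; (5,6):dx=-2,dy=-6->C; (5,7):dx=-1,dy=-12->C
  (6,7):dx=+1,dy=-6->D
Step 2: C = 11, D = 10, total pairs = 21.
Step 3: tau = (C - D)/(n(n-1)/2) = (11 - 10)/21 = 0.047619.
Step 4: Exact two-sided p-value (enumerate n! = 5040 permutations of y under H0): p = 1.000000.
Step 5: alpha = 0.05. fail to reject H0.

tau_b = 0.0476 (C=11, D=10), p = 1.000000, fail to reject H0.


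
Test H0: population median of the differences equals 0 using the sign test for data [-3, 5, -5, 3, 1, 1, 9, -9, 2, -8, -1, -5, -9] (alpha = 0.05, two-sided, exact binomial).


Step 1: Discard zero differences. Original n = 13; n_eff = number of nonzero differences = 13.
Nonzero differences (with sign): -3, +5, -5, +3, +1, +1, +9, -9, +2, -8, -1, -5, -9
Step 2: Count signs: positive = 6, negative = 7.
Step 3: Under H0: P(positive) = 0.5, so the number of positives S ~ Bin(13, 0.5).
Step 4: Two-sided exact p-value = sum of Bin(13,0.5) probabilities at or below the observed probability = 1.000000.
Step 5: alpha = 0.05. fail to reject H0.

n_eff = 13, pos = 6, neg = 7, p = 1.000000, fail to reject H0.


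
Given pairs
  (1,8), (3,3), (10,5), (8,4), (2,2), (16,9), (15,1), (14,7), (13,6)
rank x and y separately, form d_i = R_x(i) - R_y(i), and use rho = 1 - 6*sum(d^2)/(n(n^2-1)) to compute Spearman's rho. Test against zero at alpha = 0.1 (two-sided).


Step 1: Rank x and y separately (midranks; no ties here).
rank(x): 1->1, 3->3, 10->5, 8->4, 2->2, 16->9, 15->8, 14->7, 13->6
rank(y): 8->8, 3->3, 5->5, 4->4, 2->2, 9->9, 1->1, 7->7, 6->6
Step 2: d_i = R_x(i) - R_y(i); compute d_i^2.
  (1-8)^2=49, (3-3)^2=0, (5-5)^2=0, (4-4)^2=0, (2-2)^2=0, (9-9)^2=0, (8-1)^2=49, (7-7)^2=0, (6-6)^2=0
sum(d^2) = 98.
Step 3: rho = 1 - 6*98 / (9*(9^2 - 1)) = 1 - 588/720 = 0.183333.
Step 4: Under H0, t = rho * sqrt((n-2)/(1-rho^2)) = 0.4934 ~ t(7).
Step 5: Two-sided p-value from the t-distribution with 7 df = 0.636820.
Step 6: alpha = 0.1. fail to reject H0.

rho = 0.1833, p = 0.636820, fail to reject H0 at alpha = 0.1.


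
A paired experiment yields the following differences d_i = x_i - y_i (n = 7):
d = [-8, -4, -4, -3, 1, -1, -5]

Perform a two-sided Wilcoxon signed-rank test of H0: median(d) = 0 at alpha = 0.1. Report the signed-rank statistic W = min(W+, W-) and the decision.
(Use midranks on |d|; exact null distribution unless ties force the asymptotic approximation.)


Step 1: Drop any zero differences (none here) and take |d_i|.
|d| = [8, 4, 4, 3, 1, 1, 5]
Step 2: Midrank |d_i| (ties get averaged ranks).
ranks: |8|->7, |4|->4.5, |4|->4.5, |3|->3, |1|->1.5, |1|->1.5, |5|->6
Step 3: Attach original signs; sum ranks with positive sign and with negative sign.
W+ = 1.5 = 1.5
W- = 7 + 4.5 + 4.5 + 3 + 1.5 + 6 = 26.5
(Check: W+ + W- = 28 should equal n(n+1)/2 = 28.)
Step 4: Test statistic W = min(W+, W-) = 1.5.
Step 5: Ties in |d|, so use the tie-corrected normal approximation.
        E[W] = n(n+1)/4 = 7*8/4 = 14.
        Tie groups: |d|=1 (t=2), |d|=4 (t=2); sum(t^3 - t) = 12.
        Var[W] = n(n+1)(2n+1)/24 - sum(t^3-t)/48 = 840/24 - 12/48 = 34.75.
        z = (W - E[W]) / sqrt(Var[W]) = (1.5 - 14) / 5.8949 = -2.1205.
        Two-sided p = 2*Phi(z) = 0.033966.
Step 6: alpha = 0.1. reject H0.

W+ = 1.5, W- = 26.5, W = min = 1.5, p = 0.033966, reject H0.


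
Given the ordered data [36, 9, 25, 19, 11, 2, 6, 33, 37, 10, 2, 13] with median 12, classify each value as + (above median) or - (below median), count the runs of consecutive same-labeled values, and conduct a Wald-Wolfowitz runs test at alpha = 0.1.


Step 1: Compute median = 12; label A = above, B = below.
Labels in order: ABAABBBAABBA  (n_A = 6, n_B = 6)
Step 2: Count runs R = 7.
Step 3: Under H0 (random ordering), E[R] = 2*n_A*n_B/(n_A+n_B) + 1 = 2*6*6/12 + 1 = 7.0000.
        Var[R] = 2*n_A*n_B*(2*n_A*n_B - n_A - n_B) / ((n_A+n_B)^2 * (n_A+n_B-1)) = 4320/1584 = 2.7273.
        SD[R] = 1.6514.
Step 4: R = E[R], so z = 0 with no continuity correction.
Step 5: Two-sided p-value via normal approximation = 2*(1 - Phi(|z|)) = 1.000000.
Step 6: alpha = 0.1. fail to reject H0.

R = 7, z = 0.0000, p = 1.000000, fail to reject H0.


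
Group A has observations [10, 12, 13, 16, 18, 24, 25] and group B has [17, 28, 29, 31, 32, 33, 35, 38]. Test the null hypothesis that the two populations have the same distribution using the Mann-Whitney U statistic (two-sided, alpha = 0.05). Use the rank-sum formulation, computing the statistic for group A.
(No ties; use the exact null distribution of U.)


Step 1: Combine and sort all 15 observations; assign midranks.
sorted (value, group): (10,X), (12,X), (13,X), (16,X), (17,Y), (18,X), (24,X), (25,X), (28,Y), (29,Y), (31,Y), (32,Y), (33,Y), (35,Y), (38,Y)
ranks: 10->1, 12->2, 13->3, 16->4, 17->5, 18->6, 24->7, 25->8, 28->9, 29->10, 31->11, 32->12, 33->13, 35->14, 38->15
Step 2: Rank sum for X: R1 = 1 + 2 + 3 + 4 + 6 + 7 + 8 = 31.
Step 3: U_X = R1 - n1(n1+1)/2 = 31 - 7*8/2 = 31 - 28 = 3.
       U_Y = n1*n2 - U_X = 56 - 3 = 53.
Step 4: No ties, so the exact null distribution of U (based on enumerating the C(15,7) = 6435 equally likely rank assignments) gives the two-sided p-value.
Step 5: p-value = 0.002176; compare to alpha = 0.05. reject H0.

U_X = 3, p = 0.002176, reject H0 at alpha = 0.05.


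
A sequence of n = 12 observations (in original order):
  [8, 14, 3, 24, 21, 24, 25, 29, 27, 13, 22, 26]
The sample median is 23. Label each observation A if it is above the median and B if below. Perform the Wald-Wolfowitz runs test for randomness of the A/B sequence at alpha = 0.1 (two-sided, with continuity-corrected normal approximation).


Step 1: Compute median = 23; label A = above, B = below.
Labels in order: BBBABAAAABBA  (n_A = 6, n_B = 6)
Step 2: Count runs R = 6.
Step 3: Under H0 (random ordering), E[R] = 2*n_A*n_B/(n_A+n_B) + 1 = 2*6*6/12 + 1 = 7.0000.
        Var[R] = 2*n_A*n_B*(2*n_A*n_B - n_A - n_B) / ((n_A+n_B)^2 * (n_A+n_B-1)) = 4320/1584 = 2.7273.
        SD[R] = 1.6514.
Step 4: Continuity-corrected z = (R + 0.5 - E[R]) / SD[R] = (6 + 0.5 - 7.0000) / 1.6514 = -0.3028.
Step 5: Two-sided p-value via normal approximation = 2*(1 - Phi(|z|)) = 0.762069.
Step 6: alpha = 0.1. fail to reject H0.

R = 6, z = -0.3028, p = 0.762069, fail to reject H0.


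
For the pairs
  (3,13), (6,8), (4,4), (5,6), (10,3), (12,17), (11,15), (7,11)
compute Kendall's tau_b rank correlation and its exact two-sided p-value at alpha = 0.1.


Step 1: Enumerate the 28 unordered pairs (i,j) with i<j and classify each by sign(x_j-x_i) * sign(y_j-y_i).
  (1,2):dx=+3,dy=-5->D; (1,3):dx=+1,dy=-9->D; (1,4):dx=+2,dy=-7->D; (1,5):dx=+7,dy=-10->D
  (1,6):dx=+9,dy=+4->C; (1,7):dx=+8,dy=+2->C; (1,8):dx=+4,dy=-2->D; (2,3):dx=-2,dy=-4->C
  (2,4):dx=-1,dy=-2->C; (2,5):dx=+4,dy=-5->D; (2,6):dx=+6,dy=+9->C; (2,7):dx=+5,dy=+7->C
  (2,8):dx=+1,dy=+3->C; (3,4):dx=+1,dy=+2->C; (3,5):dx=+6,dy=-1->D; (3,6):dx=+8,dy=+13->C
  (3,7):dx=+7,dy=+11->C; (3,8):dx=+3,dy=+7->C; (4,5):dx=+5,dy=-3->D; (4,6):dx=+7,dy=+11->C
  (4,7):dx=+6,dy=+9->C; (4,8):dx=+2,dy=+5->C; (5,6):dx=+2,dy=+14->C; (5,7):dx=+1,dy=+12->C
  (5,8):dx=-3,dy=+8->D; (6,7):dx=-1,dy=-2->C; (6,8):dx=-5,dy=-6->C; (7,8):dx=-4,dy=-4->C
Step 2: C = 19, D = 9, total pairs = 28.
Step 3: tau = (C - D)/(n(n-1)/2) = (19 - 9)/28 = 0.357143.
Step 4: Exact two-sided p-value (enumerate n! = 40320 permutations of y under H0): p = 0.275099.
Step 5: alpha = 0.1. fail to reject H0.

tau_b = 0.3571 (C=19, D=9), p = 0.275099, fail to reject H0.


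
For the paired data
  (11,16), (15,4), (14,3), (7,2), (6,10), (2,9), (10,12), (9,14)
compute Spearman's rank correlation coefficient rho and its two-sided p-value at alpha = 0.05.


Step 1: Rank x and y separately (midranks; no ties here).
rank(x): 11->6, 15->8, 14->7, 7->3, 6->2, 2->1, 10->5, 9->4
rank(y): 16->8, 4->3, 3->2, 2->1, 10->5, 9->4, 12->6, 14->7
Step 2: d_i = R_x(i) - R_y(i); compute d_i^2.
  (6-8)^2=4, (8-3)^2=25, (7-2)^2=25, (3-1)^2=4, (2-5)^2=9, (1-4)^2=9, (5-6)^2=1, (4-7)^2=9
sum(d^2) = 86.
Step 3: rho = 1 - 6*86 / (8*(8^2 - 1)) = 1 - 516/504 = -0.023810.
Step 4: Under H0, t = rho * sqrt((n-2)/(1-rho^2)) = -0.0583 ~ t(6).
Step 5: Two-sided p-value from the t-distribution with 6 df = 0.955374.
Step 6: alpha = 0.05. fail to reject H0.

rho = -0.0238, p = 0.955374, fail to reject H0 at alpha = 0.05.


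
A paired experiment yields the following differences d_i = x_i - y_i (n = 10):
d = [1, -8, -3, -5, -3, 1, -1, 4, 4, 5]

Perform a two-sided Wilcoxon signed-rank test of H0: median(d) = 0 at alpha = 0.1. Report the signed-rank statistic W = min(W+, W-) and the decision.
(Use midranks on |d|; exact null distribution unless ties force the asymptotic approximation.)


Step 1: Drop any zero differences (none here) and take |d_i|.
|d| = [1, 8, 3, 5, 3, 1, 1, 4, 4, 5]
Step 2: Midrank |d_i| (ties get averaged ranks).
ranks: |1|->2, |8|->10, |3|->4.5, |5|->8.5, |3|->4.5, |1|->2, |1|->2, |4|->6.5, |4|->6.5, |5|->8.5
Step 3: Attach original signs; sum ranks with positive sign and with negative sign.
W+ = 2 + 2 + 6.5 + 6.5 + 8.5 = 25.5
W- = 10 + 4.5 + 8.5 + 4.5 + 2 = 29.5
(Check: W+ + W- = 55 should equal n(n+1)/2 = 55.)
Step 4: Test statistic W = min(W+, W-) = 25.5.
Step 5: Ties in |d|, so use the tie-corrected normal approximation.
        E[W] = n(n+1)/4 = 10*11/4 = 27.5.
        Tie groups: |d|=1 (t=3), |d|=3 (t=2), |d|=4 (t=2), |d|=5 (t=2); sum(t^3 - t) = 42.
        Var[W] = n(n+1)(2n+1)/24 - sum(t^3-t)/48 = 2310/24 - 42/48 = 95.375.
        z = (W - E[W]) / sqrt(Var[W]) = (25.5 - 27.5) / 9.7660 = -0.2048.
        Two-sided p = 2*Phi(z) = 0.837735.
Step 6: alpha = 0.1. fail to reject H0.

W+ = 25.5, W- = 29.5, W = min = 25.5, p = 0.837735, fail to reject H0.


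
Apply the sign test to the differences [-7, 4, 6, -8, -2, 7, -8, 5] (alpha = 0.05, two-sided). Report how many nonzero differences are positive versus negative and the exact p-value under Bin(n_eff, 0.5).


Step 1: Discard zero differences. Original n = 8; n_eff = number of nonzero differences = 8.
Nonzero differences (with sign): -7, +4, +6, -8, -2, +7, -8, +5
Step 2: Count signs: positive = 4, negative = 4.
Step 3: Under H0: P(positive) = 0.5, so the number of positives S ~ Bin(8, 0.5).
Step 4: Two-sided exact p-value = sum of Bin(8,0.5) probabilities at or below the observed probability = 1.000000.
Step 5: alpha = 0.05. fail to reject H0.

n_eff = 8, pos = 4, neg = 4, p = 1.000000, fail to reject H0.


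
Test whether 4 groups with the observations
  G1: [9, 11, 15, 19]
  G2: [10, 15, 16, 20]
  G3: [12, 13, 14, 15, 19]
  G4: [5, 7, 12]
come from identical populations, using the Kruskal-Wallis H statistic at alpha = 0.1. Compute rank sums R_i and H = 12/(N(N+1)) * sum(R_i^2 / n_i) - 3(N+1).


Step 1: Combine all N = 16 observations and assign midranks.
sorted (value, group, rank): (5,G4,1), (7,G4,2), (9,G1,3), (10,G2,4), (11,G1,5), (12,G3,6.5), (12,G4,6.5), (13,G3,8), (14,G3,9), (15,G1,11), (15,G2,11), (15,G3,11), (16,G2,13), (19,G1,14.5), (19,G3,14.5), (20,G2,16)
Step 2: Sum ranks within each group.
R_1 = 33.5 (n_1 = 4)
R_2 = 44 (n_2 = 4)
R_3 = 49 (n_3 = 5)
R_4 = 9.5 (n_4 = 3)
Step 3: H = 12/(N(N+1)) * sum(R_i^2/n_i) - 3(N+1)
     = 12/(16*17) * (33.5^2/4 + 44^2/4 + 49^2/5 + 9.5^2/3) - 3*17
     = 0.044118 * 1274.85 - 51
     = 5.243199.
Step 4: Ties present; correction factor C = 1 - 36/(16^3 - 16) = 0.991176. Corrected H = 5.243199 / 0.991176 = 5.289874.
Step 5: Under H0, H ~ chi^2(3); p-value = 0.151761.
Step 6: alpha = 0.1. fail to reject H0.

H = 5.2899, df = 3, p = 0.151761, fail to reject H0.


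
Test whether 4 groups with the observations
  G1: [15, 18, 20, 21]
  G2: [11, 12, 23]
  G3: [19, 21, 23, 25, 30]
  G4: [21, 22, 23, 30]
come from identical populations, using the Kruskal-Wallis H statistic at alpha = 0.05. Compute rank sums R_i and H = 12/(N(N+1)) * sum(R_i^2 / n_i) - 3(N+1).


Step 1: Combine all N = 16 observations and assign midranks.
sorted (value, group, rank): (11,G2,1), (12,G2,2), (15,G1,3), (18,G1,4), (19,G3,5), (20,G1,6), (21,G1,8), (21,G3,8), (21,G4,8), (22,G4,10), (23,G2,12), (23,G3,12), (23,G4,12), (25,G3,14), (30,G3,15.5), (30,G4,15.5)
Step 2: Sum ranks within each group.
R_1 = 21 (n_1 = 4)
R_2 = 15 (n_2 = 3)
R_3 = 54.5 (n_3 = 5)
R_4 = 45.5 (n_4 = 4)
Step 3: H = 12/(N(N+1)) * sum(R_i^2/n_i) - 3(N+1)
     = 12/(16*17) * (21^2/4 + 15^2/3 + 54.5^2/5 + 45.5^2/4) - 3*17
     = 0.044118 * 1296.86 - 51
     = 6.214522.
Step 4: Ties present; correction factor C = 1 - 54/(16^3 - 16) = 0.986765. Corrected H = 6.214522 / 0.986765 = 6.297876.
Step 5: Under H0, H ~ chi^2(3); p-value = 0.097984.
Step 6: alpha = 0.05. fail to reject H0.

H = 6.2979, df = 3, p = 0.097984, fail to reject H0.


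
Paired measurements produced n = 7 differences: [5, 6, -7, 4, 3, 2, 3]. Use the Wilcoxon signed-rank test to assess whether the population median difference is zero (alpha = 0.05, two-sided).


Step 1: Drop any zero differences (none here) and take |d_i|.
|d| = [5, 6, 7, 4, 3, 2, 3]
Step 2: Midrank |d_i| (ties get averaged ranks).
ranks: |5|->5, |6|->6, |7|->7, |4|->4, |3|->2.5, |2|->1, |3|->2.5
Step 3: Attach original signs; sum ranks with positive sign and with negative sign.
W+ = 5 + 6 + 4 + 2.5 + 1 + 2.5 = 21
W- = 7 = 7
(Check: W+ + W- = 28 should equal n(n+1)/2 = 28.)
Step 4: Test statistic W = min(W+, W-) = 7.
Step 5: Ties in |d|, so use the tie-corrected normal approximation.
        E[W] = n(n+1)/4 = 7*8/4 = 14.
        Tie groups: |d|=3 (t=2); sum(t^3 - t) = 6.
        Var[W] = n(n+1)(2n+1)/24 - sum(t^3-t)/48 = 840/24 - 6/48 = 34.875.
        z = (W - E[W]) / sqrt(Var[W]) = (7 - 14) / 5.9055 = -1.1853.
        Two-sided p = 2*Phi(z) = 0.235885.
Step 6: alpha = 0.05. fail to reject H0.

W+ = 21, W- = 7, W = min = 7, p = 0.235885, fail to reject H0.


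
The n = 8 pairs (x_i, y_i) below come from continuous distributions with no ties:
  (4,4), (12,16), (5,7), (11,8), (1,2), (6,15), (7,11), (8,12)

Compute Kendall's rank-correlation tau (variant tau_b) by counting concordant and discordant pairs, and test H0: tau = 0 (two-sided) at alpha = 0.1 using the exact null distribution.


Step 1: Enumerate the 28 unordered pairs (i,j) with i<j and classify each by sign(x_j-x_i) * sign(y_j-y_i).
  (1,2):dx=+8,dy=+12->C; (1,3):dx=+1,dy=+3->C; (1,4):dx=+7,dy=+4->C; (1,5):dx=-3,dy=-2->C
  (1,6):dx=+2,dy=+11->C; (1,7):dx=+3,dy=+7->C; (1,8):dx=+4,dy=+8->C; (2,3):dx=-7,dy=-9->C
  (2,4):dx=-1,dy=-8->C; (2,5):dx=-11,dy=-14->C; (2,6):dx=-6,dy=-1->C; (2,7):dx=-5,dy=-5->C
  (2,8):dx=-4,dy=-4->C; (3,4):dx=+6,dy=+1->C; (3,5):dx=-4,dy=-5->C; (3,6):dx=+1,dy=+8->C
  (3,7):dx=+2,dy=+4->C; (3,8):dx=+3,dy=+5->C; (4,5):dx=-10,dy=-6->C; (4,6):dx=-5,dy=+7->D
  (4,7):dx=-4,dy=+3->D; (4,8):dx=-3,dy=+4->D; (5,6):dx=+5,dy=+13->C; (5,7):dx=+6,dy=+9->C
  (5,8):dx=+7,dy=+10->C; (6,7):dx=+1,dy=-4->D; (6,8):dx=+2,dy=-3->D; (7,8):dx=+1,dy=+1->C
Step 2: C = 23, D = 5, total pairs = 28.
Step 3: tau = (C - D)/(n(n-1)/2) = (23 - 5)/28 = 0.642857.
Step 4: Exact two-sided p-value (enumerate n! = 40320 permutations of y under H0): p = 0.031151.
Step 5: alpha = 0.1. reject H0.

tau_b = 0.6429 (C=23, D=5), p = 0.031151, reject H0.


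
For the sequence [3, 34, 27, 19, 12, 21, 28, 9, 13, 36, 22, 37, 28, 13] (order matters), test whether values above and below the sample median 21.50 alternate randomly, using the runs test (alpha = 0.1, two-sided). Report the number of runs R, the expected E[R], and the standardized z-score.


Step 1: Compute median = 21.50; label A = above, B = below.
Labels in order: BAABBBABBAAAAB  (n_A = 7, n_B = 7)
Step 2: Count runs R = 7.
Step 3: Under H0 (random ordering), E[R] = 2*n_A*n_B/(n_A+n_B) + 1 = 2*7*7/14 + 1 = 8.0000.
        Var[R] = 2*n_A*n_B*(2*n_A*n_B - n_A - n_B) / ((n_A+n_B)^2 * (n_A+n_B-1)) = 8232/2548 = 3.2308.
        SD[R] = 1.7974.
Step 4: Continuity-corrected z = (R + 0.5 - E[R]) / SD[R] = (7 + 0.5 - 8.0000) / 1.7974 = -0.2782.
Step 5: Two-sided p-value via normal approximation = 2*(1 - Phi(|z|)) = 0.780879.
Step 6: alpha = 0.1. fail to reject H0.

R = 7, z = -0.2782, p = 0.780879, fail to reject H0.


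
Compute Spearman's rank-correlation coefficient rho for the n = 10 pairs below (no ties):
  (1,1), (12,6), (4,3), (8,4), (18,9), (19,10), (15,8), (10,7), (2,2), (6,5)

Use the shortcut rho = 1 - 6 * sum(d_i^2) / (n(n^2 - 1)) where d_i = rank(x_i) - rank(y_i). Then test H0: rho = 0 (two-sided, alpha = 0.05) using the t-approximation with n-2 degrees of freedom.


Step 1: Rank x and y separately (midranks; no ties here).
rank(x): 1->1, 12->7, 4->3, 8->5, 18->9, 19->10, 15->8, 10->6, 2->2, 6->4
rank(y): 1->1, 6->6, 3->3, 4->4, 9->9, 10->10, 8->8, 7->7, 2->2, 5->5
Step 2: d_i = R_x(i) - R_y(i); compute d_i^2.
  (1-1)^2=0, (7-6)^2=1, (3-3)^2=0, (5-4)^2=1, (9-9)^2=0, (10-10)^2=0, (8-8)^2=0, (6-7)^2=1, (2-2)^2=0, (4-5)^2=1
sum(d^2) = 4.
Step 3: rho = 1 - 6*4 / (10*(10^2 - 1)) = 1 - 24/990 = 0.975758.
Step 4: Under H0, t = rho * sqrt((n-2)/(1-rho^2)) = 12.6105 ~ t(8).
Step 5: Two-sided p-value from the t-distribution with 8 df = 0.000001.
Step 6: alpha = 0.05. reject H0.

rho = 0.9758, p = 0.000001, reject H0 at alpha = 0.05.


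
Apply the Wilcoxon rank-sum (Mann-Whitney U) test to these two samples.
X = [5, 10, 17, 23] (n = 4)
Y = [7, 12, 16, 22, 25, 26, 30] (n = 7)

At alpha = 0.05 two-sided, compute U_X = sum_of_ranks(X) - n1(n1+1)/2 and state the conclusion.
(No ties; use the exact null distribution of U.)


Step 1: Combine and sort all 11 observations; assign midranks.
sorted (value, group): (5,X), (7,Y), (10,X), (12,Y), (16,Y), (17,X), (22,Y), (23,X), (25,Y), (26,Y), (30,Y)
ranks: 5->1, 7->2, 10->3, 12->4, 16->5, 17->6, 22->7, 23->8, 25->9, 26->10, 30->11
Step 2: Rank sum for X: R1 = 1 + 3 + 6 + 8 = 18.
Step 3: U_X = R1 - n1(n1+1)/2 = 18 - 4*5/2 = 18 - 10 = 8.
       U_Y = n1*n2 - U_X = 28 - 8 = 20.
Step 4: No ties, so the exact null distribution of U (based on enumerating the C(11,4) = 330 equally likely rank assignments) gives the two-sided p-value.
Step 5: p-value = 0.315152; compare to alpha = 0.05. fail to reject H0.

U_X = 8, p = 0.315152, fail to reject H0 at alpha = 0.05.


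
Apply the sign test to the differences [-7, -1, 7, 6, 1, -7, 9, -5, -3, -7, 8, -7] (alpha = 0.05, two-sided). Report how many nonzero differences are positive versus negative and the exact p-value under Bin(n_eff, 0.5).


Step 1: Discard zero differences. Original n = 12; n_eff = number of nonzero differences = 12.
Nonzero differences (with sign): -7, -1, +7, +6, +1, -7, +9, -5, -3, -7, +8, -7
Step 2: Count signs: positive = 5, negative = 7.
Step 3: Under H0: P(positive) = 0.5, so the number of positives S ~ Bin(12, 0.5).
Step 4: Two-sided exact p-value = sum of Bin(12,0.5) probabilities at or below the observed probability = 0.774414.
Step 5: alpha = 0.05. fail to reject H0.

n_eff = 12, pos = 5, neg = 7, p = 0.774414, fail to reject H0.


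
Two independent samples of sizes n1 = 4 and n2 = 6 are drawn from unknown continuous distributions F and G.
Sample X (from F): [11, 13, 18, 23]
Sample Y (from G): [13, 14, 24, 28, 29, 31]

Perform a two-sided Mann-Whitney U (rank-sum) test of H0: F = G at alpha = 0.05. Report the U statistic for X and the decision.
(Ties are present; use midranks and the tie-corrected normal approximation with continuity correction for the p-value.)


Step 1: Combine and sort all 10 observations; assign midranks.
sorted (value, group): (11,X), (13,X), (13,Y), (14,Y), (18,X), (23,X), (24,Y), (28,Y), (29,Y), (31,Y)
ranks: 11->1, 13->2.5, 13->2.5, 14->4, 18->5, 23->6, 24->7, 28->8, 29->9, 31->10
Step 2: Rank sum for X: R1 = 1 + 2.5 + 5 + 6 = 14.5.
Step 3: U_X = R1 - n1(n1+1)/2 = 14.5 - 4*5/2 = 14.5 - 10 = 4.5.
       U_Y = n1*n2 - U_X = 24 - 4.5 = 19.5.
Step 4: Ties are present, so use the tie-corrected normal approximation (with continuity correction) for the p-value.
Step 5: p-value = 0.134407; compare to alpha = 0.05. fail to reject H0.

U_X = 4.5, p = 0.134407, fail to reject H0 at alpha = 0.05.


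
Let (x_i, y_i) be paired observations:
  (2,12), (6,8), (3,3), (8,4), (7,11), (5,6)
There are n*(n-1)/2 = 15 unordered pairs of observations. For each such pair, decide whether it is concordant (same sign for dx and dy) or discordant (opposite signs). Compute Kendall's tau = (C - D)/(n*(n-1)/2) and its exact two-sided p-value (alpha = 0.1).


Step 1: Enumerate the 15 unordered pairs (i,j) with i<j and classify each by sign(x_j-x_i) * sign(y_j-y_i).
  (1,2):dx=+4,dy=-4->D; (1,3):dx=+1,dy=-9->D; (1,4):dx=+6,dy=-8->D; (1,5):dx=+5,dy=-1->D
  (1,6):dx=+3,dy=-6->D; (2,3):dx=-3,dy=-5->C; (2,4):dx=+2,dy=-4->D; (2,5):dx=+1,dy=+3->C
  (2,6):dx=-1,dy=-2->C; (3,4):dx=+5,dy=+1->C; (3,5):dx=+4,dy=+8->C; (3,6):dx=+2,dy=+3->C
  (4,5):dx=-1,dy=+7->D; (4,6):dx=-3,dy=+2->D; (5,6):dx=-2,dy=-5->C
Step 2: C = 7, D = 8, total pairs = 15.
Step 3: tau = (C - D)/(n(n-1)/2) = (7 - 8)/15 = -0.066667.
Step 4: Exact two-sided p-value (enumerate n! = 720 permutations of y under H0): p = 1.000000.
Step 5: alpha = 0.1. fail to reject H0.

tau_b = -0.0667 (C=7, D=8), p = 1.000000, fail to reject H0.


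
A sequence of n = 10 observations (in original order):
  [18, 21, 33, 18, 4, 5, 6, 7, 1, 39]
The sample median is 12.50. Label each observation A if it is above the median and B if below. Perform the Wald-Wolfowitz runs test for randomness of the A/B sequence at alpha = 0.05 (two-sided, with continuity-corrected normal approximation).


Step 1: Compute median = 12.50; label A = above, B = below.
Labels in order: AAAABBBBBA  (n_A = 5, n_B = 5)
Step 2: Count runs R = 3.
Step 3: Under H0 (random ordering), E[R] = 2*n_A*n_B/(n_A+n_B) + 1 = 2*5*5/10 + 1 = 6.0000.
        Var[R] = 2*n_A*n_B*(2*n_A*n_B - n_A - n_B) / ((n_A+n_B)^2 * (n_A+n_B-1)) = 2000/900 = 2.2222.
        SD[R] = 1.4907.
Step 4: Continuity-corrected z = (R + 0.5 - E[R]) / SD[R] = (3 + 0.5 - 6.0000) / 1.4907 = -1.6771.
Step 5: Two-sided p-value via normal approximation = 2*(1 - Phi(|z|)) = 0.093533.
Step 6: alpha = 0.05. fail to reject H0.

R = 3, z = -1.6771, p = 0.093533, fail to reject H0.


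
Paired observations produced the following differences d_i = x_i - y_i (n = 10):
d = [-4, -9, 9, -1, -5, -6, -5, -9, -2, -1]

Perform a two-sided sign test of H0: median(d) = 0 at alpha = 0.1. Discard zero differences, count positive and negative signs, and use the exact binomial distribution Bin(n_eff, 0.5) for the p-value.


Step 1: Discard zero differences. Original n = 10; n_eff = number of nonzero differences = 10.
Nonzero differences (with sign): -4, -9, +9, -1, -5, -6, -5, -9, -2, -1
Step 2: Count signs: positive = 1, negative = 9.
Step 3: Under H0: P(positive) = 0.5, so the number of positives S ~ Bin(10, 0.5).
Step 4: Two-sided exact p-value = sum of Bin(10,0.5) probabilities at or below the observed probability = 0.021484.
Step 5: alpha = 0.1. reject H0.

n_eff = 10, pos = 1, neg = 9, p = 0.021484, reject H0.


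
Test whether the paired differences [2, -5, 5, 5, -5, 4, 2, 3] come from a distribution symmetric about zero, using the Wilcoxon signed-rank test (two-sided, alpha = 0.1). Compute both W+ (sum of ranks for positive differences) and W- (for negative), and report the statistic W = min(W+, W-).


Step 1: Drop any zero differences (none here) and take |d_i|.
|d| = [2, 5, 5, 5, 5, 4, 2, 3]
Step 2: Midrank |d_i| (ties get averaged ranks).
ranks: |2|->1.5, |5|->6.5, |5|->6.5, |5|->6.5, |5|->6.5, |4|->4, |2|->1.5, |3|->3
Step 3: Attach original signs; sum ranks with positive sign and with negative sign.
W+ = 1.5 + 6.5 + 6.5 + 4 + 1.5 + 3 = 23
W- = 6.5 + 6.5 = 13
(Check: W+ + W- = 36 should equal n(n+1)/2 = 36.)
Step 4: Test statistic W = min(W+, W-) = 13.
Step 5: Ties in |d|, so use the tie-corrected normal approximation.
        E[W] = n(n+1)/4 = 8*9/4 = 18.
        Tie groups: |d|=2 (t=2), |d|=5 (t=4); sum(t^3 - t) = 66.
        Var[W] = n(n+1)(2n+1)/24 - sum(t^3-t)/48 = 1224/24 - 66/48 = 49.625.
        z = (W - E[W]) / sqrt(Var[W]) = (13 - 18) / 7.0445 = -0.7098.
        Two-sided p = 2*Phi(z) = 0.477845.
Step 6: alpha = 0.1. fail to reject H0.

W+ = 23, W- = 13, W = min = 13, p = 0.477845, fail to reject H0.


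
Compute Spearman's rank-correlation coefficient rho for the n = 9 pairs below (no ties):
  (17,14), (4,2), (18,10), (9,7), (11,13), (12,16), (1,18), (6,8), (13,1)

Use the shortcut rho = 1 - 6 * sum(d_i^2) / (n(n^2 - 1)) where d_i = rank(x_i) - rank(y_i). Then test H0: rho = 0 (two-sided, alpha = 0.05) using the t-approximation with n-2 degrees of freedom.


Step 1: Rank x and y separately (midranks; no ties here).
rank(x): 17->8, 4->2, 18->9, 9->4, 11->5, 12->6, 1->1, 6->3, 13->7
rank(y): 14->7, 2->2, 10->5, 7->3, 13->6, 16->8, 18->9, 8->4, 1->1
Step 2: d_i = R_x(i) - R_y(i); compute d_i^2.
  (8-7)^2=1, (2-2)^2=0, (9-5)^2=16, (4-3)^2=1, (5-6)^2=1, (6-8)^2=4, (1-9)^2=64, (3-4)^2=1, (7-1)^2=36
sum(d^2) = 124.
Step 3: rho = 1 - 6*124 / (9*(9^2 - 1)) = 1 - 744/720 = -0.033333.
Step 4: Under H0, t = rho * sqrt((n-2)/(1-rho^2)) = -0.0882 ~ t(7).
Step 5: Two-sided p-value from the t-distribution with 7 df = 0.932157.
Step 6: alpha = 0.05. fail to reject H0.

rho = -0.0333, p = 0.932157, fail to reject H0 at alpha = 0.05.


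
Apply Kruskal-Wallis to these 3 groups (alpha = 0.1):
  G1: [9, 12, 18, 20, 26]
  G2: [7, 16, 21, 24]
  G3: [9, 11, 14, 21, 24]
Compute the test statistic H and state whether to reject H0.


Step 1: Combine all N = 14 observations and assign midranks.
sorted (value, group, rank): (7,G2,1), (9,G1,2.5), (9,G3,2.5), (11,G3,4), (12,G1,5), (14,G3,6), (16,G2,7), (18,G1,8), (20,G1,9), (21,G2,10.5), (21,G3,10.5), (24,G2,12.5), (24,G3,12.5), (26,G1,14)
Step 2: Sum ranks within each group.
R_1 = 38.5 (n_1 = 5)
R_2 = 31 (n_2 = 4)
R_3 = 35.5 (n_3 = 5)
Step 3: H = 12/(N(N+1)) * sum(R_i^2/n_i) - 3(N+1)
     = 12/(14*15) * (38.5^2/5 + 31^2/4 + 35.5^2/5) - 3*15
     = 0.057143 * 788.75 - 45
     = 0.071429.
Step 4: Ties present; correction factor C = 1 - 18/(14^3 - 14) = 0.993407. Corrected H = 0.071429 / 0.993407 = 0.071903.
Step 5: Under H0, H ~ chi^2(2); p-value = 0.964687.
Step 6: alpha = 0.1. fail to reject H0.

H = 0.0719, df = 2, p = 0.964687, fail to reject H0.


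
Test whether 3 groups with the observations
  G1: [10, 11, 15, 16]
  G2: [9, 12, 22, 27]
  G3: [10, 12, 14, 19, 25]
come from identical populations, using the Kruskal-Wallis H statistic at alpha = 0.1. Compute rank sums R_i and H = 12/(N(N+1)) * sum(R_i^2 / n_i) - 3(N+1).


Step 1: Combine all N = 13 observations and assign midranks.
sorted (value, group, rank): (9,G2,1), (10,G1,2.5), (10,G3,2.5), (11,G1,4), (12,G2,5.5), (12,G3,5.5), (14,G3,7), (15,G1,8), (16,G1,9), (19,G3,10), (22,G2,11), (25,G3,12), (27,G2,13)
Step 2: Sum ranks within each group.
R_1 = 23.5 (n_1 = 4)
R_2 = 30.5 (n_2 = 4)
R_3 = 37 (n_3 = 5)
Step 3: H = 12/(N(N+1)) * sum(R_i^2/n_i) - 3(N+1)
     = 12/(13*14) * (23.5^2/4 + 30.5^2/4 + 37^2/5) - 3*14
     = 0.065934 * 644.425 - 42
     = 0.489560.
Step 4: Ties present; correction factor C = 1 - 12/(13^3 - 13) = 0.994505. Corrected H = 0.489560 / 0.994505 = 0.492265.
Step 5: Under H0, H ~ chi^2(2); p-value = 0.781819.
Step 6: alpha = 0.1. fail to reject H0.

H = 0.4923, df = 2, p = 0.781819, fail to reject H0.


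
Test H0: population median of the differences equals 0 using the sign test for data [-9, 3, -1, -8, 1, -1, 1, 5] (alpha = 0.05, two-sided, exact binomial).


Step 1: Discard zero differences. Original n = 8; n_eff = number of nonzero differences = 8.
Nonzero differences (with sign): -9, +3, -1, -8, +1, -1, +1, +5
Step 2: Count signs: positive = 4, negative = 4.
Step 3: Under H0: P(positive) = 0.5, so the number of positives S ~ Bin(8, 0.5).
Step 4: Two-sided exact p-value = sum of Bin(8,0.5) probabilities at or below the observed probability = 1.000000.
Step 5: alpha = 0.05. fail to reject H0.

n_eff = 8, pos = 4, neg = 4, p = 1.000000, fail to reject H0.


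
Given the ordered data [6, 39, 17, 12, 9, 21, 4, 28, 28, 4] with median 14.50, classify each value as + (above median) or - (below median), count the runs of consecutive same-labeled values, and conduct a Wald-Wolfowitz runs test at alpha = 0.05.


Step 1: Compute median = 14.50; label A = above, B = below.
Labels in order: BAABBABAAB  (n_A = 5, n_B = 5)
Step 2: Count runs R = 7.
Step 3: Under H0 (random ordering), E[R] = 2*n_A*n_B/(n_A+n_B) + 1 = 2*5*5/10 + 1 = 6.0000.
        Var[R] = 2*n_A*n_B*(2*n_A*n_B - n_A - n_B) / ((n_A+n_B)^2 * (n_A+n_B-1)) = 2000/900 = 2.2222.
        SD[R] = 1.4907.
Step 4: Continuity-corrected z = (R - 0.5 - E[R]) / SD[R] = (7 - 0.5 - 6.0000) / 1.4907 = 0.3354.
Step 5: Two-sided p-value via normal approximation = 2*(1 - Phi(|z|)) = 0.737316.
Step 6: alpha = 0.05. fail to reject H0.

R = 7, z = 0.3354, p = 0.737316, fail to reject H0.


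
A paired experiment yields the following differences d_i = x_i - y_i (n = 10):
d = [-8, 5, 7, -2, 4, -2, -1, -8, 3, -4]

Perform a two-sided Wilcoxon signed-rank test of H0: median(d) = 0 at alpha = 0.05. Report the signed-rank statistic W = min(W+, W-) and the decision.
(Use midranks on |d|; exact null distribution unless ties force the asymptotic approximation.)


Step 1: Drop any zero differences (none here) and take |d_i|.
|d| = [8, 5, 7, 2, 4, 2, 1, 8, 3, 4]
Step 2: Midrank |d_i| (ties get averaged ranks).
ranks: |8|->9.5, |5|->7, |7|->8, |2|->2.5, |4|->5.5, |2|->2.5, |1|->1, |8|->9.5, |3|->4, |4|->5.5
Step 3: Attach original signs; sum ranks with positive sign and with negative sign.
W+ = 7 + 8 + 5.5 + 4 = 24.5
W- = 9.5 + 2.5 + 2.5 + 1 + 9.5 + 5.5 = 30.5
(Check: W+ + W- = 55 should equal n(n+1)/2 = 55.)
Step 4: Test statistic W = min(W+, W-) = 24.5.
Step 5: Ties in |d|, so use the tie-corrected normal approximation.
        E[W] = n(n+1)/4 = 10*11/4 = 27.5.
        Tie groups: |d|=2 (t=2), |d|=4 (t=2), |d|=8 (t=2); sum(t^3 - t) = 18.
        Var[W] = n(n+1)(2n+1)/24 - sum(t^3-t)/48 = 2310/24 - 18/48 = 95.875.
        z = (W - E[W]) / sqrt(Var[W]) = (24.5 - 27.5) / 9.7916 = -0.3064.
        Two-sided p = 2*Phi(z) = 0.759311.
Step 6: alpha = 0.05. fail to reject H0.

W+ = 24.5, W- = 30.5, W = min = 24.5, p = 0.759311, fail to reject H0.


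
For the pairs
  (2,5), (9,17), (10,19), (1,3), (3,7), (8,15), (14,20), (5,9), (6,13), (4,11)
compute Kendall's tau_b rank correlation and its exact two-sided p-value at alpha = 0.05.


Step 1: Enumerate the 45 unordered pairs (i,j) with i<j and classify each by sign(x_j-x_i) * sign(y_j-y_i).
  (1,2):dx=+7,dy=+12->C; (1,3):dx=+8,dy=+14->C; (1,4):dx=-1,dy=-2->C; (1,5):dx=+1,dy=+2->C
  (1,6):dx=+6,dy=+10->C; (1,7):dx=+12,dy=+15->C; (1,8):dx=+3,dy=+4->C; (1,9):dx=+4,dy=+8->C
  (1,10):dx=+2,dy=+6->C; (2,3):dx=+1,dy=+2->C; (2,4):dx=-8,dy=-14->C; (2,5):dx=-6,dy=-10->C
  (2,6):dx=-1,dy=-2->C; (2,7):dx=+5,dy=+3->C; (2,8):dx=-4,dy=-8->C; (2,9):dx=-3,dy=-4->C
  (2,10):dx=-5,dy=-6->C; (3,4):dx=-9,dy=-16->C; (3,5):dx=-7,dy=-12->C; (3,6):dx=-2,dy=-4->C
  (3,7):dx=+4,dy=+1->C; (3,8):dx=-5,dy=-10->C; (3,9):dx=-4,dy=-6->C; (3,10):dx=-6,dy=-8->C
  (4,5):dx=+2,dy=+4->C; (4,6):dx=+7,dy=+12->C; (4,7):dx=+13,dy=+17->C; (4,8):dx=+4,dy=+6->C
  (4,9):dx=+5,dy=+10->C; (4,10):dx=+3,dy=+8->C; (5,6):dx=+5,dy=+8->C; (5,7):dx=+11,dy=+13->C
  (5,8):dx=+2,dy=+2->C; (5,9):dx=+3,dy=+6->C; (5,10):dx=+1,dy=+4->C; (6,7):dx=+6,dy=+5->C
  (6,8):dx=-3,dy=-6->C; (6,9):dx=-2,dy=-2->C; (6,10):dx=-4,dy=-4->C; (7,8):dx=-9,dy=-11->C
  (7,9):dx=-8,dy=-7->C; (7,10):dx=-10,dy=-9->C; (8,9):dx=+1,dy=+4->C; (8,10):dx=-1,dy=+2->D
  (9,10):dx=-2,dy=-2->C
Step 2: C = 44, D = 1, total pairs = 45.
Step 3: tau = (C - D)/(n(n-1)/2) = (44 - 1)/45 = 0.955556.
Step 4: Exact two-sided p-value (enumerate n! = 3628800 permutations of y under H0): p = 0.000006.
Step 5: alpha = 0.05. reject H0.

tau_b = 0.9556 (C=44, D=1), p = 0.000006, reject H0.


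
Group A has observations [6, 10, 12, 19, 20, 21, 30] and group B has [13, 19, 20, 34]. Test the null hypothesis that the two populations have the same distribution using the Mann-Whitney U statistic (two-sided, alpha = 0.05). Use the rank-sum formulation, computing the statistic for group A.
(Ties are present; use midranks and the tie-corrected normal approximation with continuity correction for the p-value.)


Step 1: Combine and sort all 11 observations; assign midranks.
sorted (value, group): (6,X), (10,X), (12,X), (13,Y), (19,X), (19,Y), (20,X), (20,Y), (21,X), (30,X), (34,Y)
ranks: 6->1, 10->2, 12->3, 13->4, 19->5.5, 19->5.5, 20->7.5, 20->7.5, 21->9, 30->10, 34->11
Step 2: Rank sum for X: R1 = 1 + 2 + 3 + 5.5 + 7.5 + 9 + 10 = 38.
Step 3: U_X = R1 - n1(n1+1)/2 = 38 - 7*8/2 = 38 - 28 = 10.
       U_Y = n1*n2 - U_X = 28 - 10 = 18.
Step 4: Ties are present, so use the tie-corrected normal approximation (with continuity correction) for the p-value.
Step 5: p-value = 0.506393; compare to alpha = 0.05. fail to reject H0.

U_X = 10, p = 0.506393, fail to reject H0 at alpha = 0.05.


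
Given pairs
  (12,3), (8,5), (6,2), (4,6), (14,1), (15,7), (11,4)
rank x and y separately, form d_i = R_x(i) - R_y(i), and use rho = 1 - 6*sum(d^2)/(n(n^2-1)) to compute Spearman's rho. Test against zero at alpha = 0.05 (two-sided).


Step 1: Rank x and y separately (midranks; no ties here).
rank(x): 12->5, 8->3, 6->2, 4->1, 14->6, 15->7, 11->4
rank(y): 3->3, 5->5, 2->2, 6->6, 1->1, 7->7, 4->4
Step 2: d_i = R_x(i) - R_y(i); compute d_i^2.
  (5-3)^2=4, (3-5)^2=4, (2-2)^2=0, (1-6)^2=25, (6-1)^2=25, (7-7)^2=0, (4-4)^2=0
sum(d^2) = 58.
Step 3: rho = 1 - 6*58 / (7*(7^2 - 1)) = 1 - 348/336 = -0.035714.
Step 4: Under H0, t = rho * sqrt((n-2)/(1-rho^2)) = -0.0799 ~ t(5).
Step 5: Two-sided p-value from the t-distribution with 5 df = 0.939408.
Step 6: alpha = 0.05. fail to reject H0.

rho = -0.0357, p = 0.939408, fail to reject H0 at alpha = 0.05.


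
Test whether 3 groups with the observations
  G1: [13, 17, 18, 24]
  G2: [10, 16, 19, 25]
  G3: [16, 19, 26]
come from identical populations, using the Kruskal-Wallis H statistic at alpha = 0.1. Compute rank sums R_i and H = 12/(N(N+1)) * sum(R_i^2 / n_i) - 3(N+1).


Step 1: Combine all N = 11 observations and assign midranks.
sorted (value, group, rank): (10,G2,1), (13,G1,2), (16,G2,3.5), (16,G3,3.5), (17,G1,5), (18,G1,6), (19,G2,7.5), (19,G3,7.5), (24,G1,9), (25,G2,10), (26,G3,11)
Step 2: Sum ranks within each group.
R_1 = 22 (n_1 = 4)
R_2 = 22 (n_2 = 4)
R_3 = 22 (n_3 = 3)
Step 3: H = 12/(N(N+1)) * sum(R_i^2/n_i) - 3(N+1)
     = 12/(11*12) * (22^2/4 + 22^2/4 + 22^2/3) - 3*12
     = 0.090909 * 403.333 - 36
     = 0.666667.
Step 4: Ties present; correction factor C = 1 - 12/(11^3 - 11) = 0.990909. Corrected H = 0.666667 / 0.990909 = 0.672783.
Step 5: Under H0, H ~ chi^2(2); p-value = 0.714343.
Step 6: alpha = 0.1. fail to reject H0.

H = 0.6728, df = 2, p = 0.714343, fail to reject H0.


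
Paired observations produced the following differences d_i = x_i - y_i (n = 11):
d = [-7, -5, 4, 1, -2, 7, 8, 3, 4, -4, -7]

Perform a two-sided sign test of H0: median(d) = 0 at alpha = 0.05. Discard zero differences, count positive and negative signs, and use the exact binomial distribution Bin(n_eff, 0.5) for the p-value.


Step 1: Discard zero differences. Original n = 11; n_eff = number of nonzero differences = 11.
Nonzero differences (with sign): -7, -5, +4, +1, -2, +7, +8, +3, +4, -4, -7
Step 2: Count signs: positive = 6, negative = 5.
Step 3: Under H0: P(positive) = 0.5, so the number of positives S ~ Bin(11, 0.5).
Step 4: Two-sided exact p-value = sum of Bin(11,0.5) probabilities at or below the observed probability = 1.000000.
Step 5: alpha = 0.05. fail to reject H0.

n_eff = 11, pos = 6, neg = 5, p = 1.000000, fail to reject H0.


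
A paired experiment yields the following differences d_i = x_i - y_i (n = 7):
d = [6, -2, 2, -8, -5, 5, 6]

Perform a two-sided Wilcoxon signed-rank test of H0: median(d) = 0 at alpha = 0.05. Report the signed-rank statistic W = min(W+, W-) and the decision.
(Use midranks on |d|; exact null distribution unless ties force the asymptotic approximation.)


Step 1: Drop any zero differences (none here) and take |d_i|.
|d| = [6, 2, 2, 8, 5, 5, 6]
Step 2: Midrank |d_i| (ties get averaged ranks).
ranks: |6|->5.5, |2|->1.5, |2|->1.5, |8|->7, |5|->3.5, |5|->3.5, |6|->5.5
Step 3: Attach original signs; sum ranks with positive sign and with negative sign.
W+ = 5.5 + 1.5 + 3.5 + 5.5 = 16
W- = 1.5 + 7 + 3.5 = 12
(Check: W+ + W- = 28 should equal n(n+1)/2 = 28.)
Step 4: Test statistic W = min(W+, W-) = 12.
Step 5: Ties in |d|, so use the tie-corrected normal approximation.
        E[W] = n(n+1)/4 = 7*8/4 = 14.
        Tie groups: |d|=2 (t=2), |d|=5 (t=2), |d|=6 (t=2); sum(t^3 - t) = 18.
        Var[W] = n(n+1)(2n+1)/24 - sum(t^3-t)/48 = 840/24 - 18/48 = 34.625.
        z = (W - E[W]) / sqrt(Var[W]) = (12 - 14) / 5.8843 = -0.3399.
        Two-sided p = 2*Phi(z) = 0.733941.
Step 6: alpha = 0.05. fail to reject H0.

W+ = 16, W- = 12, W = min = 12, p = 0.733941, fail to reject H0.


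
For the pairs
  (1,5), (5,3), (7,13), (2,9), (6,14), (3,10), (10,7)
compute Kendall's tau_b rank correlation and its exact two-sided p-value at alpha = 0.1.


Step 1: Enumerate the 21 unordered pairs (i,j) with i<j and classify each by sign(x_j-x_i) * sign(y_j-y_i).
  (1,2):dx=+4,dy=-2->D; (1,3):dx=+6,dy=+8->C; (1,4):dx=+1,dy=+4->C; (1,5):dx=+5,dy=+9->C
  (1,6):dx=+2,dy=+5->C; (1,7):dx=+9,dy=+2->C; (2,3):dx=+2,dy=+10->C; (2,4):dx=-3,dy=+6->D
  (2,5):dx=+1,dy=+11->C; (2,6):dx=-2,dy=+7->D; (2,7):dx=+5,dy=+4->C; (3,4):dx=-5,dy=-4->C
  (3,5):dx=-1,dy=+1->D; (3,6):dx=-4,dy=-3->C; (3,7):dx=+3,dy=-6->D; (4,5):dx=+4,dy=+5->C
  (4,6):dx=+1,dy=+1->C; (4,7):dx=+8,dy=-2->D; (5,6):dx=-3,dy=-4->C; (5,7):dx=+4,dy=-7->D
  (6,7):dx=+7,dy=-3->D
Step 2: C = 13, D = 8, total pairs = 21.
Step 3: tau = (C - D)/(n(n-1)/2) = (13 - 8)/21 = 0.238095.
Step 4: Exact two-sided p-value (enumerate n! = 5040 permutations of y under H0): p = 0.561905.
Step 5: alpha = 0.1. fail to reject H0.

tau_b = 0.2381 (C=13, D=8), p = 0.561905, fail to reject H0.
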